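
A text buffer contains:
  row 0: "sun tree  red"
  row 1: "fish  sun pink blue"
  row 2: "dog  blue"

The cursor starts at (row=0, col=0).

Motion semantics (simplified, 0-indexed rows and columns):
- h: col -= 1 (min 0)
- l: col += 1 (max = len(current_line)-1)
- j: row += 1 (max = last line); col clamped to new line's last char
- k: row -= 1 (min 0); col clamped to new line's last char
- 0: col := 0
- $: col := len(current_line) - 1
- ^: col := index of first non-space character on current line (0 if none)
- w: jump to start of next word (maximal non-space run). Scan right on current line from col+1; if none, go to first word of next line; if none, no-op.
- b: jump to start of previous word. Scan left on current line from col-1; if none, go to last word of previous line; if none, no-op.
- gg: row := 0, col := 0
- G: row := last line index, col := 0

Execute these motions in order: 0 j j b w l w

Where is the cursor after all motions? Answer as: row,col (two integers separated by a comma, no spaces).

After 1 (0): row=0 col=0 char='s'
After 2 (j): row=1 col=0 char='f'
After 3 (j): row=2 col=0 char='d'
After 4 (b): row=1 col=15 char='b'
After 5 (w): row=2 col=0 char='d'
After 6 (l): row=2 col=1 char='o'
After 7 (w): row=2 col=5 char='b'

Answer: 2,5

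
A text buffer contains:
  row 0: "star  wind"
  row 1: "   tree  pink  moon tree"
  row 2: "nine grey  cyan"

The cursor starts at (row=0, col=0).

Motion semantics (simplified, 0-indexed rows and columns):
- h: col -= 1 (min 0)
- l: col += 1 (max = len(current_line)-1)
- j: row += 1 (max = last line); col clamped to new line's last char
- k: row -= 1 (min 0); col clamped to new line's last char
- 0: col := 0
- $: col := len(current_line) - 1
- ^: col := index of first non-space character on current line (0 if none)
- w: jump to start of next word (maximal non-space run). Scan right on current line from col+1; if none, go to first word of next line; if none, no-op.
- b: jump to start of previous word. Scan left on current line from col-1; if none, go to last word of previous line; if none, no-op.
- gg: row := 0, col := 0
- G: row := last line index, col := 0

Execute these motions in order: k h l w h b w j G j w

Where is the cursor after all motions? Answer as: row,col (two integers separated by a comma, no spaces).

Answer: 2,5

Derivation:
After 1 (k): row=0 col=0 char='s'
After 2 (h): row=0 col=0 char='s'
After 3 (l): row=0 col=1 char='t'
After 4 (w): row=0 col=6 char='w'
After 5 (h): row=0 col=5 char='_'
After 6 (b): row=0 col=0 char='s'
After 7 (w): row=0 col=6 char='w'
After 8 (j): row=1 col=6 char='e'
After 9 (G): row=2 col=0 char='n'
After 10 (j): row=2 col=0 char='n'
After 11 (w): row=2 col=5 char='g'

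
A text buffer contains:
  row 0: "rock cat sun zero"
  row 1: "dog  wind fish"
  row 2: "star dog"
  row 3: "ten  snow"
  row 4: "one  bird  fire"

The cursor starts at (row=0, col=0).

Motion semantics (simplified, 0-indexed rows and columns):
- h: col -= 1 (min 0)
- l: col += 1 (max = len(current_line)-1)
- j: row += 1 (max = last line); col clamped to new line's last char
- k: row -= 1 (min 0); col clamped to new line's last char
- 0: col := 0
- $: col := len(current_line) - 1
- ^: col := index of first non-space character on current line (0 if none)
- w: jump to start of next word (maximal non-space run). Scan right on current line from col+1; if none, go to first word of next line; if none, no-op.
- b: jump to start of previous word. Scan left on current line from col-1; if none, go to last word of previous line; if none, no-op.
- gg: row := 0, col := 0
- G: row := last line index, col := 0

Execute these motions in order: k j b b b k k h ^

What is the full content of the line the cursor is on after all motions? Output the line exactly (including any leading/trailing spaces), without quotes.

Answer: rock cat sun zero

Derivation:
After 1 (k): row=0 col=0 char='r'
After 2 (j): row=1 col=0 char='d'
After 3 (b): row=0 col=13 char='z'
After 4 (b): row=0 col=9 char='s'
After 5 (b): row=0 col=5 char='c'
After 6 (k): row=0 col=5 char='c'
After 7 (k): row=0 col=5 char='c'
After 8 (h): row=0 col=4 char='_'
After 9 (^): row=0 col=0 char='r'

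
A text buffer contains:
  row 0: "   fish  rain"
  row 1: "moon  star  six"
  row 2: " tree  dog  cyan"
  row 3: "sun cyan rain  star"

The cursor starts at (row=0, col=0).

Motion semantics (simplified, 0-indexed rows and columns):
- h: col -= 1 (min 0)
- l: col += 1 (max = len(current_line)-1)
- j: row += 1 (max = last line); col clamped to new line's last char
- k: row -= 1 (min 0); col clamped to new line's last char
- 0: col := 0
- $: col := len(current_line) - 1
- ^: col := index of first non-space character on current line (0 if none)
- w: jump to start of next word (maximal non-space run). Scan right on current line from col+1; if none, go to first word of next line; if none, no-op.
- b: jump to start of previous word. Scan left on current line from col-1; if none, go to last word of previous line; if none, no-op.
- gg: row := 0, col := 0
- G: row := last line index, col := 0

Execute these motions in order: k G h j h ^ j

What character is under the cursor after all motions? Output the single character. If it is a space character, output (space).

After 1 (k): row=0 col=0 char='_'
After 2 (G): row=3 col=0 char='s'
After 3 (h): row=3 col=0 char='s'
After 4 (j): row=3 col=0 char='s'
After 5 (h): row=3 col=0 char='s'
After 6 (^): row=3 col=0 char='s'
After 7 (j): row=3 col=0 char='s'

Answer: s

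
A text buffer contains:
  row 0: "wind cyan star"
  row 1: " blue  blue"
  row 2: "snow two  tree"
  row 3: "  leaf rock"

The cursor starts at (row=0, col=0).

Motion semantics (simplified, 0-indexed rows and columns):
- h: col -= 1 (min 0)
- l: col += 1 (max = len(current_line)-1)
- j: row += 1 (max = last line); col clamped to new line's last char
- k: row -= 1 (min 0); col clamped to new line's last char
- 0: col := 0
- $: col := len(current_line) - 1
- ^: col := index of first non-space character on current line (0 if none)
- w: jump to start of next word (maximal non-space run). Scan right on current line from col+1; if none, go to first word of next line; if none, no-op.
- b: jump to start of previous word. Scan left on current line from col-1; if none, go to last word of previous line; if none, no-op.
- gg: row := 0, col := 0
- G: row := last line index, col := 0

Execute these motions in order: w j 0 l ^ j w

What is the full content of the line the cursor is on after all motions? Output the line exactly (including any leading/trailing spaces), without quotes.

Answer: snow two  tree

Derivation:
After 1 (w): row=0 col=5 char='c'
After 2 (j): row=1 col=5 char='_'
After 3 (0): row=1 col=0 char='_'
After 4 (l): row=1 col=1 char='b'
After 5 (^): row=1 col=1 char='b'
After 6 (j): row=2 col=1 char='n'
After 7 (w): row=2 col=5 char='t'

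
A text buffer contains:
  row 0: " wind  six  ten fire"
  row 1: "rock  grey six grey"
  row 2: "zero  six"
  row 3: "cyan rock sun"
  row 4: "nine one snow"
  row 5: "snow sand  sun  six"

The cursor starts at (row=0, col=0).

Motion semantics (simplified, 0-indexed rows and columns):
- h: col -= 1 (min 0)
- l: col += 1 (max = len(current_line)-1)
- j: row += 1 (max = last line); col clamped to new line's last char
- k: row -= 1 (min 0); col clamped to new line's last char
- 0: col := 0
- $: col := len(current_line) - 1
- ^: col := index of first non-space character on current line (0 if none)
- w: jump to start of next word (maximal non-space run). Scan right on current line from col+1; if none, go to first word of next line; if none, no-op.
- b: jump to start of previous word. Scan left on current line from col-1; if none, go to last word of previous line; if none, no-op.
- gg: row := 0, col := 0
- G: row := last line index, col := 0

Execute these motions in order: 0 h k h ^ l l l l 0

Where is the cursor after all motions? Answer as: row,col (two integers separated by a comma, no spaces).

After 1 (0): row=0 col=0 char='_'
After 2 (h): row=0 col=0 char='_'
After 3 (k): row=0 col=0 char='_'
After 4 (h): row=0 col=0 char='_'
After 5 (^): row=0 col=1 char='w'
After 6 (l): row=0 col=2 char='i'
After 7 (l): row=0 col=3 char='n'
After 8 (l): row=0 col=4 char='d'
After 9 (l): row=0 col=5 char='_'
After 10 (0): row=0 col=0 char='_'

Answer: 0,0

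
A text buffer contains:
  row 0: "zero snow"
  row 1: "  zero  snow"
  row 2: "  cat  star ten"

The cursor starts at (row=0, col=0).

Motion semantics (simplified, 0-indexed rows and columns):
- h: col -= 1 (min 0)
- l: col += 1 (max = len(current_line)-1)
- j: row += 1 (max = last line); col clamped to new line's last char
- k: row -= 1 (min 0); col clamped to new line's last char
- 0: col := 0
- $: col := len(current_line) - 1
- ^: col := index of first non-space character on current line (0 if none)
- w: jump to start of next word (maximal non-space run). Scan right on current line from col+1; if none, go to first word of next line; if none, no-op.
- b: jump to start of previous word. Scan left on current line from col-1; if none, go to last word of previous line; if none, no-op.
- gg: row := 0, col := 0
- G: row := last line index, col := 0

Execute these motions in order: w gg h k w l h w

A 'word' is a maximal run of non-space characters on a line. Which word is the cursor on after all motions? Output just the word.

Answer: zero

Derivation:
After 1 (w): row=0 col=5 char='s'
After 2 (gg): row=0 col=0 char='z'
After 3 (h): row=0 col=0 char='z'
After 4 (k): row=0 col=0 char='z'
After 5 (w): row=0 col=5 char='s'
After 6 (l): row=0 col=6 char='n'
After 7 (h): row=0 col=5 char='s'
After 8 (w): row=1 col=2 char='z'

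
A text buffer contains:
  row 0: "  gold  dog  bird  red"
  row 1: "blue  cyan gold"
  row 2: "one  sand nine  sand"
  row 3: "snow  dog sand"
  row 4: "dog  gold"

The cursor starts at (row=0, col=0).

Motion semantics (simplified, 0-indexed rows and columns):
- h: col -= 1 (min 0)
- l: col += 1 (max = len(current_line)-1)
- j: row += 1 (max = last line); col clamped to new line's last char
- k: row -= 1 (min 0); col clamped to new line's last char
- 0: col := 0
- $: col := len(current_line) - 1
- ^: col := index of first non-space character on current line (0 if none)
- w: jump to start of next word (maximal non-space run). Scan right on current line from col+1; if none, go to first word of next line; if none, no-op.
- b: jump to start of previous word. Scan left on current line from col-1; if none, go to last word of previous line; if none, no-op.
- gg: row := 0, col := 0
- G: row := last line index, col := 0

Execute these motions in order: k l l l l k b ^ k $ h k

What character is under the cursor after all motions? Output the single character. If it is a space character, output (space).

Answer: e

Derivation:
After 1 (k): row=0 col=0 char='_'
After 2 (l): row=0 col=1 char='_'
After 3 (l): row=0 col=2 char='g'
After 4 (l): row=0 col=3 char='o'
After 5 (l): row=0 col=4 char='l'
After 6 (k): row=0 col=4 char='l'
After 7 (b): row=0 col=2 char='g'
After 8 (^): row=0 col=2 char='g'
After 9 (k): row=0 col=2 char='g'
After 10 ($): row=0 col=21 char='d'
After 11 (h): row=0 col=20 char='e'
After 12 (k): row=0 col=20 char='e'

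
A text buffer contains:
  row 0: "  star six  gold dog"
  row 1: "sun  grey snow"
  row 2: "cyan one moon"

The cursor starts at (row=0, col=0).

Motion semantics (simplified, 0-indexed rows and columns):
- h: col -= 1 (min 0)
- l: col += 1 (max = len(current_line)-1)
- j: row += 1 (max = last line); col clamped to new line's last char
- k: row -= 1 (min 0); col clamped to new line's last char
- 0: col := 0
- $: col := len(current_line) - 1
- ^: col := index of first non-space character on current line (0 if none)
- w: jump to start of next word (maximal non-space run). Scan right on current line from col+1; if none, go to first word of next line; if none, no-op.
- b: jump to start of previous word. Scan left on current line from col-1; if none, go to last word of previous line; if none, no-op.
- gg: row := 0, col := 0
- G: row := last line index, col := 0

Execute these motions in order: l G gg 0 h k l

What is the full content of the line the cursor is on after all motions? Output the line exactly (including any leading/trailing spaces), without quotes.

After 1 (l): row=0 col=1 char='_'
After 2 (G): row=2 col=0 char='c'
After 3 (gg): row=0 col=0 char='_'
After 4 (0): row=0 col=0 char='_'
After 5 (h): row=0 col=0 char='_'
After 6 (k): row=0 col=0 char='_'
After 7 (l): row=0 col=1 char='_'

Answer:   star six  gold dog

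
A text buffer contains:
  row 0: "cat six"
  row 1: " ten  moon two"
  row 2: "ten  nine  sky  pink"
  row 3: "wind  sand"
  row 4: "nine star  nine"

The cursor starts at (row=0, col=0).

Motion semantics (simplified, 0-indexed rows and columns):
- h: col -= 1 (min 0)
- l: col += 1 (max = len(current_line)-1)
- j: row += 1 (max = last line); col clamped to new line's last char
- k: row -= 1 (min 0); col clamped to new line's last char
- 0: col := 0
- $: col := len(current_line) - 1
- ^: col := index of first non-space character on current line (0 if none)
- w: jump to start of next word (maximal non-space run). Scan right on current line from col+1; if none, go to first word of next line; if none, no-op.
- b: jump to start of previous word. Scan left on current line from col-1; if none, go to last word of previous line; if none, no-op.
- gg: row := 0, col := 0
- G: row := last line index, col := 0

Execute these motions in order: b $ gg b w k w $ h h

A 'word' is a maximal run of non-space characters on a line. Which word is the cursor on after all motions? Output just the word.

After 1 (b): row=0 col=0 char='c'
After 2 ($): row=0 col=6 char='x'
After 3 (gg): row=0 col=0 char='c'
After 4 (b): row=0 col=0 char='c'
After 5 (w): row=0 col=4 char='s'
After 6 (k): row=0 col=4 char='s'
After 7 (w): row=1 col=1 char='t'
After 8 ($): row=1 col=13 char='o'
After 9 (h): row=1 col=12 char='w'
After 10 (h): row=1 col=11 char='t'

Answer: two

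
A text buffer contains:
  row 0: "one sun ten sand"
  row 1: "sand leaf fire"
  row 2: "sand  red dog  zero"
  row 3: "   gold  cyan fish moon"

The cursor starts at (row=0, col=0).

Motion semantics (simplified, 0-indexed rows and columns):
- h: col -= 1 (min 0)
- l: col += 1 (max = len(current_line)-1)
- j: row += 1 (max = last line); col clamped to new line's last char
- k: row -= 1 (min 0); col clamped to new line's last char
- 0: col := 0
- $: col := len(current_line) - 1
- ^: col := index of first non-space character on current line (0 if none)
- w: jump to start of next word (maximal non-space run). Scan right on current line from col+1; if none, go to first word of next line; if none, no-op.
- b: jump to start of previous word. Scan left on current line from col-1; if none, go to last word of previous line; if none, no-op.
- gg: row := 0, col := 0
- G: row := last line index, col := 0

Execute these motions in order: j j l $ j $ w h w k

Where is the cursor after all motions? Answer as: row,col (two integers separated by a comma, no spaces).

Answer: 2,18

Derivation:
After 1 (j): row=1 col=0 char='s'
After 2 (j): row=2 col=0 char='s'
After 3 (l): row=2 col=1 char='a'
After 4 ($): row=2 col=18 char='o'
After 5 (j): row=3 col=18 char='_'
After 6 ($): row=3 col=22 char='n'
After 7 (w): row=3 col=22 char='n'
After 8 (h): row=3 col=21 char='o'
After 9 (w): row=3 col=21 char='o'
After 10 (k): row=2 col=18 char='o'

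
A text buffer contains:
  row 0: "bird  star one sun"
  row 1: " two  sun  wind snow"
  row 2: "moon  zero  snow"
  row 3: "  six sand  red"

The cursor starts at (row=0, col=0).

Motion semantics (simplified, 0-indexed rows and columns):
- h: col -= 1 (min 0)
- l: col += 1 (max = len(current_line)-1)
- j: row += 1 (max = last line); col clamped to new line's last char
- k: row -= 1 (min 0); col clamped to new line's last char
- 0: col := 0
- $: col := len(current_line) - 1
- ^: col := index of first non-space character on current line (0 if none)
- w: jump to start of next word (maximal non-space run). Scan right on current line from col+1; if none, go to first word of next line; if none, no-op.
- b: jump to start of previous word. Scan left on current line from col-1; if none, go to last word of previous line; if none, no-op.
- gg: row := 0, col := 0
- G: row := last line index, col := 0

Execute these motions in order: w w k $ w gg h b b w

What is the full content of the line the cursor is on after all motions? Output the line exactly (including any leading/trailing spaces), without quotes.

After 1 (w): row=0 col=6 char='s'
After 2 (w): row=0 col=11 char='o'
After 3 (k): row=0 col=11 char='o'
After 4 ($): row=0 col=17 char='n'
After 5 (w): row=1 col=1 char='t'
After 6 (gg): row=0 col=0 char='b'
After 7 (h): row=0 col=0 char='b'
After 8 (b): row=0 col=0 char='b'
After 9 (b): row=0 col=0 char='b'
After 10 (w): row=0 col=6 char='s'

Answer: bird  star one sun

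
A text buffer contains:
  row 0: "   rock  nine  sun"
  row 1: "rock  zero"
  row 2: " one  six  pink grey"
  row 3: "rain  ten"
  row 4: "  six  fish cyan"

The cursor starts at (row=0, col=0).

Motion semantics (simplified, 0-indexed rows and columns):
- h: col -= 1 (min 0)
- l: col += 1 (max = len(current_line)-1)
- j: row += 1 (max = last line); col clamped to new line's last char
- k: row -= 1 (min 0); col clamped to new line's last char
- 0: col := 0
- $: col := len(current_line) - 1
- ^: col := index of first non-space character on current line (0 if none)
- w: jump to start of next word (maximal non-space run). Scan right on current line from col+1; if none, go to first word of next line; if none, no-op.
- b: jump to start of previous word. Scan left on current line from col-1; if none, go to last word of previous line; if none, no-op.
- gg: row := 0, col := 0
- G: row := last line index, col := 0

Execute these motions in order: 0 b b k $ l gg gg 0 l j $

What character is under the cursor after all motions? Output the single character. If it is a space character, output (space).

After 1 (0): row=0 col=0 char='_'
After 2 (b): row=0 col=0 char='_'
After 3 (b): row=0 col=0 char='_'
After 4 (k): row=0 col=0 char='_'
After 5 ($): row=0 col=17 char='n'
After 6 (l): row=0 col=17 char='n'
After 7 (gg): row=0 col=0 char='_'
After 8 (gg): row=0 col=0 char='_'
After 9 (0): row=0 col=0 char='_'
After 10 (l): row=0 col=1 char='_'
After 11 (j): row=1 col=1 char='o'
After 12 ($): row=1 col=9 char='o'

Answer: o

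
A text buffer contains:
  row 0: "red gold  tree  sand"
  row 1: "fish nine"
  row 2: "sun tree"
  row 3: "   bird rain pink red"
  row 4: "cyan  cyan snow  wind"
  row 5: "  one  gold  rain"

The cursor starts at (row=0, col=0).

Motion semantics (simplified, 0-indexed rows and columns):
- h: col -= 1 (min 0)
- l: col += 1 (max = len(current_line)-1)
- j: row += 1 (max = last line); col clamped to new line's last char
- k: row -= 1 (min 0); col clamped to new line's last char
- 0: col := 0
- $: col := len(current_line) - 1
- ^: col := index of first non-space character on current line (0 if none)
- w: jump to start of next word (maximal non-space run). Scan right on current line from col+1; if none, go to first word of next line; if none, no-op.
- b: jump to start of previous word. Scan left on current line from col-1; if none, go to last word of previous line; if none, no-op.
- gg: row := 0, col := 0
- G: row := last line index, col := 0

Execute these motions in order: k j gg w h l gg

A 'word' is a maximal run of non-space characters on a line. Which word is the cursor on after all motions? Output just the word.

Answer: red

Derivation:
After 1 (k): row=0 col=0 char='r'
After 2 (j): row=1 col=0 char='f'
After 3 (gg): row=0 col=0 char='r'
After 4 (w): row=0 col=4 char='g'
After 5 (h): row=0 col=3 char='_'
After 6 (l): row=0 col=4 char='g'
After 7 (gg): row=0 col=0 char='r'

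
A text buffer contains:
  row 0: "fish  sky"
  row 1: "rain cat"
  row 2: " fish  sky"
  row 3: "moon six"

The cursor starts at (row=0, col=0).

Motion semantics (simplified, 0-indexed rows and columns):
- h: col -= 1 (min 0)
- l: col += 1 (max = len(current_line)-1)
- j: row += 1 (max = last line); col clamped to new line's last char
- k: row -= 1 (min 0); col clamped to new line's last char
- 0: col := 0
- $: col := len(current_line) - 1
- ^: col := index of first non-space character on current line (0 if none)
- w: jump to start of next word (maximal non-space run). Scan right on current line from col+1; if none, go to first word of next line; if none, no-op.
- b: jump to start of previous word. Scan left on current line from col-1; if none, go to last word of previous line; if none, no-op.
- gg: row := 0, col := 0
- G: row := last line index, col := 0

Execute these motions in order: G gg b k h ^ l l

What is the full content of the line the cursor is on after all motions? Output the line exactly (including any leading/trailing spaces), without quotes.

After 1 (G): row=3 col=0 char='m'
After 2 (gg): row=0 col=0 char='f'
After 3 (b): row=0 col=0 char='f'
After 4 (k): row=0 col=0 char='f'
After 5 (h): row=0 col=0 char='f'
After 6 (^): row=0 col=0 char='f'
After 7 (l): row=0 col=1 char='i'
After 8 (l): row=0 col=2 char='s'

Answer: fish  sky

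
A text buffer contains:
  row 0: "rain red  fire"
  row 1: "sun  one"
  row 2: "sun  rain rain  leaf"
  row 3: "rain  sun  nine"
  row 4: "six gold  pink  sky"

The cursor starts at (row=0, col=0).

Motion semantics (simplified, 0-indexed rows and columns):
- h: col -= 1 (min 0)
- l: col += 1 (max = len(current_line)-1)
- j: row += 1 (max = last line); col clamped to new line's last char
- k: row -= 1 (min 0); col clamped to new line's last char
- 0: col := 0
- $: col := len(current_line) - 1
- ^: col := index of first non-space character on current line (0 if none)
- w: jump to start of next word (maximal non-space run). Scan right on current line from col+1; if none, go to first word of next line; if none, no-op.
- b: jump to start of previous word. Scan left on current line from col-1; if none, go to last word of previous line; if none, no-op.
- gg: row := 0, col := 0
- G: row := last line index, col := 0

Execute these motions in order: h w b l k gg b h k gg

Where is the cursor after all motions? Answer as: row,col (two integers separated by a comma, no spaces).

Answer: 0,0

Derivation:
After 1 (h): row=0 col=0 char='r'
After 2 (w): row=0 col=5 char='r'
After 3 (b): row=0 col=0 char='r'
After 4 (l): row=0 col=1 char='a'
After 5 (k): row=0 col=1 char='a'
After 6 (gg): row=0 col=0 char='r'
After 7 (b): row=0 col=0 char='r'
After 8 (h): row=0 col=0 char='r'
After 9 (k): row=0 col=0 char='r'
After 10 (gg): row=0 col=0 char='r'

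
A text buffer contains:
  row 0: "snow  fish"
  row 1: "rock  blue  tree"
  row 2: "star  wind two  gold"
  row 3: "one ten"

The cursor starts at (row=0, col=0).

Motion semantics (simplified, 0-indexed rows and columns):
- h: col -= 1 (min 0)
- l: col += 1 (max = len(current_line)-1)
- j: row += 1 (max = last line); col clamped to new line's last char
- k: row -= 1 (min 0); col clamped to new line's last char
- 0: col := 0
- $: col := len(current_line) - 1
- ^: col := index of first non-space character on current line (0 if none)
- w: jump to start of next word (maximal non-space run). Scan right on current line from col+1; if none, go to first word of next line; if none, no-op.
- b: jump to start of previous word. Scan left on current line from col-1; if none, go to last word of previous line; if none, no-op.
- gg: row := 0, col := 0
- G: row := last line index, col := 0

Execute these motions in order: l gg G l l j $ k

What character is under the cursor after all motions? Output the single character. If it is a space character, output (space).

Answer: w

Derivation:
After 1 (l): row=0 col=1 char='n'
After 2 (gg): row=0 col=0 char='s'
After 3 (G): row=3 col=0 char='o'
After 4 (l): row=3 col=1 char='n'
After 5 (l): row=3 col=2 char='e'
After 6 (j): row=3 col=2 char='e'
After 7 ($): row=3 col=6 char='n'
After 8 (k): row=2 col=6 char='w'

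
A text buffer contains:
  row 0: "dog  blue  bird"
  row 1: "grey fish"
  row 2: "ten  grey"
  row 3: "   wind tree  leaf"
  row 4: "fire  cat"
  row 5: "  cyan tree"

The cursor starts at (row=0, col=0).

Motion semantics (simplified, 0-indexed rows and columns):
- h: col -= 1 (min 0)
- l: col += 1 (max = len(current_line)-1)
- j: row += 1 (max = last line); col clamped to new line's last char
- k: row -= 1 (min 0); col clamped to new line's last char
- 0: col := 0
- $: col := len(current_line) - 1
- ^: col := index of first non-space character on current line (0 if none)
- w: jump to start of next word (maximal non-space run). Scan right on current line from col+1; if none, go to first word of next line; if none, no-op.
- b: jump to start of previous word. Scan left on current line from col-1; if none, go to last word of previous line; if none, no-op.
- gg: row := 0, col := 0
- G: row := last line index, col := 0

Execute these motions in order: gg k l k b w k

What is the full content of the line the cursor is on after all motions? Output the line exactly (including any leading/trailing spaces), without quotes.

Answer: dog  blue  bird

Derivation:
After 1 (gg): row=0 col=0 char='d'
After 2 (k): row=0 col=0 char='d'
After 3 (l): row=0 col=1 char='o'
After 4 (k): row=0 col=1 char='o'
After 5 (b): row=0 col=0 char='d'
After 6 (w): row=0 col=5 char='b'
After 7 (k): row=0 col=5 char='b'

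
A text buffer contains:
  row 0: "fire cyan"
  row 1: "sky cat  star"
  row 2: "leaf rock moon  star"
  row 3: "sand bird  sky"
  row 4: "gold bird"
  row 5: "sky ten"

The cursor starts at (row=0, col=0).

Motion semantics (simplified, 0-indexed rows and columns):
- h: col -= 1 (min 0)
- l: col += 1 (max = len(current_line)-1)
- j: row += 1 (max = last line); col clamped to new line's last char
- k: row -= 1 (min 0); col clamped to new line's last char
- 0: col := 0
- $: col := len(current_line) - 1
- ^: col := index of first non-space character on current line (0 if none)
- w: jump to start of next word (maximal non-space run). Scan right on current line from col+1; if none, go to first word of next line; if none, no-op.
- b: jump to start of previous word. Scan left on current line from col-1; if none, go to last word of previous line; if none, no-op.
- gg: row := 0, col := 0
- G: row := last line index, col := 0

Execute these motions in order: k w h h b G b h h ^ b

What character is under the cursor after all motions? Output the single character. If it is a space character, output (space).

Answer: s

Derivation:
After 1 (k): row=0 col=0 char='f'
After 2 (w): row=0 col=5 char='c'
After 3 (h): row=0 col=4 char='_'
After 4 (h): row=0 col=3 char='e'
After 5 (b): row=0 col=0 char='f'
After 6 (G): row=5 col=0 char='s'
After 7 (b): row=4 col=5 char='b'
After 8 (h): row=4 col=4 char='_'
After 9 (h): row=4 col=3 char='d'
After 10 (^): row=4 col=0 char='g'
After 11 (b): row=3 col=11 char='s'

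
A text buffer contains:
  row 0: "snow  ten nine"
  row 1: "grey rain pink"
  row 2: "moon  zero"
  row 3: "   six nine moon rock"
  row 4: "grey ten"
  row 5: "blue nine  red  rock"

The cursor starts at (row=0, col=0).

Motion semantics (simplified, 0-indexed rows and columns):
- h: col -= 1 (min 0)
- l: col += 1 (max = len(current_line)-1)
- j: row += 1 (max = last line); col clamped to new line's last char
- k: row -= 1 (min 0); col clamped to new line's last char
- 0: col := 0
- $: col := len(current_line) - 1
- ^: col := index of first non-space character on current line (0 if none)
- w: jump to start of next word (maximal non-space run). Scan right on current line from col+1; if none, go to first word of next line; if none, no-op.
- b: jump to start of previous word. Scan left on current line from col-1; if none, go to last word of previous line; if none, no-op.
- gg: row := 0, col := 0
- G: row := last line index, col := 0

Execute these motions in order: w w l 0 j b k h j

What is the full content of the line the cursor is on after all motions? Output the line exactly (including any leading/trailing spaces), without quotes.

Answer: grey rain pink

Derivation:
After 1 (w): row=0 col=6 char='t'
After 2 (w): row=0 col=10 char='n'
After 3 (l): row=0 col=11 char='i'
After 4 (0): row=0 col=0 char='s'
After 5 (j): row=1 col=0 char='g'
After 6 (b): row=0 col=10 char='n'
After 7 (k): row=0 col=10 char='n'
After 8 (h): row=0 col=9 char='_'
After 9 (j): row=1 col=9 char='_'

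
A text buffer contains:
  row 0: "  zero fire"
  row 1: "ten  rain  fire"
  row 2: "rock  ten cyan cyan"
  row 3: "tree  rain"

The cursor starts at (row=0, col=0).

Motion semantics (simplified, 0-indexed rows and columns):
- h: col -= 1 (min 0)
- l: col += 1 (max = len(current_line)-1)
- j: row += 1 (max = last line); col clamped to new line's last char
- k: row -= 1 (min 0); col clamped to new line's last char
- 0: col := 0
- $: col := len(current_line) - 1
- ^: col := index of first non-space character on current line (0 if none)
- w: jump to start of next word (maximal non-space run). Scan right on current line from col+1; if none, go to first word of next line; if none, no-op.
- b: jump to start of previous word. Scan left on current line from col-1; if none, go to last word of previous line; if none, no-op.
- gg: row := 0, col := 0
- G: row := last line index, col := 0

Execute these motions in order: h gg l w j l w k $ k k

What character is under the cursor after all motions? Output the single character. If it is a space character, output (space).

After 1 (h): row=0 col=0 char='_'
After 2 (gg): row=0 col=0 char='_'
After 3 (l): row=0 col=1 char='_'
After 4 (w): row=0 col=2 char='z'
After 5 (j): row=1 col=2 char='n'
After 6 (l): row=1 col=3 char='_'
After 7 (w): row=1 col=5 char='r'
After 8 (k): row=0 col=5 char='o'
After 9 ($): row=0 col=10 char='e'
After 10 (k): row=0 col=10 char='e'
After 11 (k): row=0 col=10 char='e'

Answer: e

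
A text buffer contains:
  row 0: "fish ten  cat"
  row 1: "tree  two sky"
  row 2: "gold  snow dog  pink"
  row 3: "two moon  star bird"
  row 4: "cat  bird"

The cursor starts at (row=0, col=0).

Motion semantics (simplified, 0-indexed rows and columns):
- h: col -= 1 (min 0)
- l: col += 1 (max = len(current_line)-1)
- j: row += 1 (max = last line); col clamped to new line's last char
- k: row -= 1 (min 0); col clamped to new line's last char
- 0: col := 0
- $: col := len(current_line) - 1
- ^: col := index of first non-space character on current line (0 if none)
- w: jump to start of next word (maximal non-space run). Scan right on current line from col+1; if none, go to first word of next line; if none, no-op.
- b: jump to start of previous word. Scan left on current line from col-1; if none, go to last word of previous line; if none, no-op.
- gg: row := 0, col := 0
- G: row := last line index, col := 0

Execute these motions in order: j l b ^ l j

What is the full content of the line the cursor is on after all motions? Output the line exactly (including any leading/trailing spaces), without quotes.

After 1 (j): row=1 col=0 char='t'
After 2 (l): row=1 col=1 char='r'
After 3 (b): row=1 col=0 char='t'
After 4 (^): row=1 col=0 char='t'
After 5 (l): row=1 col=1 char='r'
After 6 (j): row=2 col=1 char='o'

Answer: gold  snow dog  pink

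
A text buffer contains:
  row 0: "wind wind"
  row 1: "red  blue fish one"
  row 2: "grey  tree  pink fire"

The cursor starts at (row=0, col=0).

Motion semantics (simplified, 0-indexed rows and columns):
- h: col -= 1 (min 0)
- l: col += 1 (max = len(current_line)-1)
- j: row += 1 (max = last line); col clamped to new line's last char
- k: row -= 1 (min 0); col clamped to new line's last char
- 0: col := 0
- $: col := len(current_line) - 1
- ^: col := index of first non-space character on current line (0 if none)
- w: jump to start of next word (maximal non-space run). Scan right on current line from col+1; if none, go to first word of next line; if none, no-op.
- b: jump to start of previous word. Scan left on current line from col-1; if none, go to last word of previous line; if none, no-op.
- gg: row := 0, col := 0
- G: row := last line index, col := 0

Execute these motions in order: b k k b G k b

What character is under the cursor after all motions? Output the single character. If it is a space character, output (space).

After 1 (b): row=0 col=0 char='w'
After 2 (k): row=0 col=0 char='w'
After 3 (k): row=0 col=0 char='w'
After 4 (b): row=0 col=0 char='w'
After 5 (G): row=2 col=0 char='g'
After 6 (k): row=1 col=0 char='r'
After 7 (b): row=0 col=5 char='w'

Answer: w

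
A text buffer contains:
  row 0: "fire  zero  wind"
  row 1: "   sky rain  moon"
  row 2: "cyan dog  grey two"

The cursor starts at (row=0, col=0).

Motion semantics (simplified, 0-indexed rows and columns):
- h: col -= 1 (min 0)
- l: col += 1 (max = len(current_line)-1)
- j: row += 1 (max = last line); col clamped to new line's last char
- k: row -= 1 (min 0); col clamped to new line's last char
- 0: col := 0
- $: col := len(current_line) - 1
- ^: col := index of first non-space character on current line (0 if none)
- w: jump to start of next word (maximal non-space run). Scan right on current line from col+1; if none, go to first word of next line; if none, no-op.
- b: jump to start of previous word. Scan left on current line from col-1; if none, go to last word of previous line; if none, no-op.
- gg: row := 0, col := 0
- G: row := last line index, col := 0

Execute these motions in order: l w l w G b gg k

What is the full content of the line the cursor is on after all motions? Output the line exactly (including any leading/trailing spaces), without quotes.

Answer: fire  zero  wind

Derivation:
After 1 (l): row=0 col=1 char='i'
After 2 (w): row=0 col=6 char='z'
After 3 (l): row=0 col=7 char='e'
After 4 (w): row=0 col=12 char='w'
After 5 (G): row=2 col=0 char='c'
After 6 (b): row=1 col=13 char='m'
After 7 (gg): row=0 col=0 char='f'
After 8 (k): row=0 col=0 char='f'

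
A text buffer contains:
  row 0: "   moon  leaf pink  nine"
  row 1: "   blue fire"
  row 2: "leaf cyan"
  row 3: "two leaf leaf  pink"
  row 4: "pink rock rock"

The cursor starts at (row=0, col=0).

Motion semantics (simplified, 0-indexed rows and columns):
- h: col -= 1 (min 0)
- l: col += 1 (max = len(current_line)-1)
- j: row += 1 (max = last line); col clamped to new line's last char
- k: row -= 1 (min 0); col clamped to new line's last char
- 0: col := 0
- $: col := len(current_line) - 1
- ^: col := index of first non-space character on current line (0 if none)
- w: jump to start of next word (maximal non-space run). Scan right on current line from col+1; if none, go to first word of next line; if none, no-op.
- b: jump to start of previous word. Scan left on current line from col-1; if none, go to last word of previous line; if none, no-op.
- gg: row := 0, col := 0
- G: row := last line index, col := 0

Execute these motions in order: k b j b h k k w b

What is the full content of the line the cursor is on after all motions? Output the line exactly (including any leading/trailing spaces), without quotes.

After 1 (k): row=0 col=0 char='_'
After 2 (b): row=0 col=0 char='_'
After 3 (j): row=1 col=0 char='_'
After 4 (b): row=0 col=20 char='n'
After 5 (h): row=0 col=19 char='_'
After 6 (k): row=0 col=19 char='_'
After 7 (k): row=0 col=19 char='_'
After 8 (w): row=0 col=20 char='n'
After 9 (b): row=0 col=14 char='p'

Answer:    moon  leaf pink  nine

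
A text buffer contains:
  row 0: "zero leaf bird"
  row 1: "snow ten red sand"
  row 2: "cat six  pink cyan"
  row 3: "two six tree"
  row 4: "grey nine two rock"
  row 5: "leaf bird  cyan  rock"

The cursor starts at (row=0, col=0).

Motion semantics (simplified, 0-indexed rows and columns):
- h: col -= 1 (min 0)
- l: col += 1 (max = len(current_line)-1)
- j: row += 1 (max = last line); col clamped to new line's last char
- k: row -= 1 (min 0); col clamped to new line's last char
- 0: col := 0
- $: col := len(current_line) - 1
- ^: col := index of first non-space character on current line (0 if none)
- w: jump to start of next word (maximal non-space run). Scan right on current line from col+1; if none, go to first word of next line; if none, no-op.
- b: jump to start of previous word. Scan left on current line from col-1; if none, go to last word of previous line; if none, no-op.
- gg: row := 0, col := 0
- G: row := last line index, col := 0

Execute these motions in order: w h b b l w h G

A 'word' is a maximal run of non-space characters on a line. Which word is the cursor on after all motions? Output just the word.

After 1 (w): row=0 col=5 char='l'
After 2 (h): row=0 col=4 char='_'
After 3 (b): row=0 col=0 char='z'
After 4 (b): row=0 col=0 char='z'
After 5 (l): row=0 col=1 char='e'
After 6 (w): row=0 col=5 char='l'
After 7 (h): row=0 col=4 char='_'
After 8 (G): row=5 col=0 char='l'

Answer: leaf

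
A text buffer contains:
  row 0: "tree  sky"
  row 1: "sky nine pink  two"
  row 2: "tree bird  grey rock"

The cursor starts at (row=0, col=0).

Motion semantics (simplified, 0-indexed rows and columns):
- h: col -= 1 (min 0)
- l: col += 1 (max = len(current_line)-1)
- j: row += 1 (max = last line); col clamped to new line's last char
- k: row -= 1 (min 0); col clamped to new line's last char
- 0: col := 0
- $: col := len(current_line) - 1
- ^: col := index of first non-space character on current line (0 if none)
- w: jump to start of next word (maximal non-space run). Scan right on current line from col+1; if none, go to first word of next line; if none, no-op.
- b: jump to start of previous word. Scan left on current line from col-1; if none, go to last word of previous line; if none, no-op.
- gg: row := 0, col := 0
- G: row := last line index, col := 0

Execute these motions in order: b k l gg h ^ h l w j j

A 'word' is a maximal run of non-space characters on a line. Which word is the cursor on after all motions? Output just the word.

After 1 (b): row=0 col=0 char='t'
After 2 (k): row=0 col=0 char='t'
After 3 (l): row=0 col=1 char='r'
After 4 (gg): row=0 col=0 char='t'
After 5 (h): row=0 col=0 char='t'
After 6 (^): row=0 col=0 char='t'
After 7 (h): row=0 col=0 char='t'
After 8 (l): row=0 col=1 char='r'
After 9 (w): row=0 col=6 char='s'
After 10 (j): row=1 col=6 char='n'
After 11 (j): row=2 col=6 char='i'

Answer: bird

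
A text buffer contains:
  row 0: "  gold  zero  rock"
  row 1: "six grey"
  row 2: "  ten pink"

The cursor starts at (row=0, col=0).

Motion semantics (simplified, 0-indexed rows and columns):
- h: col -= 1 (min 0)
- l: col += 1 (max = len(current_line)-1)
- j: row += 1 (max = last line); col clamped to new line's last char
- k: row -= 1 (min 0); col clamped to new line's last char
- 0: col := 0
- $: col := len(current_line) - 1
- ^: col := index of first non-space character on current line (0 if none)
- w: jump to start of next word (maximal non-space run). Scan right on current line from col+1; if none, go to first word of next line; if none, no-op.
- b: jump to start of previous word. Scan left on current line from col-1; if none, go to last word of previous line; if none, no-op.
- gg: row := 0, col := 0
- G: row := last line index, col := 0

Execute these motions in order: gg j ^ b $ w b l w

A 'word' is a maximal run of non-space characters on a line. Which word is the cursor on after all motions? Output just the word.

After 1 (gg): row=0 col=0 char='_'
After 2 (j): row=1 col=0 char='s'
After 3 (^): row=1 col=0 char='s'
After 4 (b): row=0 col=14 char='r'
After 5 ($): row=0 col=17 char='k'
After 6 (w): row=1 col=0 char='s'
After 7 (b): row=0 col=14 char='r'
After 8 (l): row=0 col=15 char='o'
After 9 (w): row=1 col=0 char='s'

Answer: six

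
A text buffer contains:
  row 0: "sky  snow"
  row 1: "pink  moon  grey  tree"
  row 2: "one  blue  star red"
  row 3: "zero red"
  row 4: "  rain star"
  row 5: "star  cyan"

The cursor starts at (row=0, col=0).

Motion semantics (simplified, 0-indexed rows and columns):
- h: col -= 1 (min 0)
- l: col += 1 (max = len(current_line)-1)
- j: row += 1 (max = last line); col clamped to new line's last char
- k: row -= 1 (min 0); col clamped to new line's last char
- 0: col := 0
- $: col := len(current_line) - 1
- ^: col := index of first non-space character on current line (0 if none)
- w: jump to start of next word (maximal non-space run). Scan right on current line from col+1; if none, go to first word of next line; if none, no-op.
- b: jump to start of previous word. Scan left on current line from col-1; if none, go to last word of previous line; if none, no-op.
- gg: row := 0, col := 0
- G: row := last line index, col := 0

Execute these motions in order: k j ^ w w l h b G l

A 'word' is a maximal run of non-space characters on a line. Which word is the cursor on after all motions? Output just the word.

Answer: star

Derivation:
After 1 (k): row=0 col=0 char='s'
After 2 (j): row=1 col=0 char='p'
After 3 (^): row=1 col=0 char='p'
After 4 (w): row=1 col=6 char='m'
After 5 (w): row=1 col=12 char='g'
After 6 (l): row=1 col=13 char='r'
After 7 (h): row=1 col=12 char='g'
After 8 (b): row=1 col=6 char='m'
After 9 (G): row=5 col=0 char='s'
After 10 (l): row=5 col=1 char='t'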